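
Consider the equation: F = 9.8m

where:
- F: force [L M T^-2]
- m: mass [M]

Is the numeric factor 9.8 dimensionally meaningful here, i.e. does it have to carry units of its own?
Yes

F has dimensions [L M T^-2], while m alone has dimensions [M]. For the equation to balance, the factor 9.8 must carry dimensions [L T^-2] — it is a dimensional constant (a numerical value of a physical quantity with its units suppressed), not a pure number.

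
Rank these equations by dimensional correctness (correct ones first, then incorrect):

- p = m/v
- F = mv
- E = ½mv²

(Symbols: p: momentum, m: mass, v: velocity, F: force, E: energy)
Dimensionally correct: E = ½mv²
Dimensionally incorrect: p = m/v, F = mv
Ordered (correct first, then incorrect): E = ½mv², p = m/v, F = mv

- p = m/v: LHS [L M T^-1], RHS [L^-1 M T] → incorrect ✗
- F = mv: LHS [L M T^-2], RHS [L M T^-1] → incorrect ✗
- E = ½mv²: LHS [L^2 M T^-2], RHS [L^2 M T^-2] → correct ✓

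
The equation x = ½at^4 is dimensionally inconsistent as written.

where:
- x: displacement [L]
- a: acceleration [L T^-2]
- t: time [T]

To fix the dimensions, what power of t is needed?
The exponent of t should be 2: x = ½at^2

The LHS x has dimensions [L]; t has dimensions [T].
As written, the RHS ½at^4 (exponent 4 on t) has dimensions [L T^2], which does not match.
With exponent 2, the RHS ½at^2 has dimensions [L], matching the LHS.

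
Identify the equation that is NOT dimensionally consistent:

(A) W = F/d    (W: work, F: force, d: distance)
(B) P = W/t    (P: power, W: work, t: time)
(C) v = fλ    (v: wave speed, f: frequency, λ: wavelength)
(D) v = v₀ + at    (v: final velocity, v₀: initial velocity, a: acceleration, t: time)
(A) W = F/d

The equation (A) W = F/d is dimensionally incorrect.

LHS (W): [L^2 M T^-2]
RHS (F/d): [M T^-2] ✗

The dimensions do not match. The other three equations balance.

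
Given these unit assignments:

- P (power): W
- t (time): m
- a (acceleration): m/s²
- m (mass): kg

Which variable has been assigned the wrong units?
t

The variable t (time) should have units s, not m.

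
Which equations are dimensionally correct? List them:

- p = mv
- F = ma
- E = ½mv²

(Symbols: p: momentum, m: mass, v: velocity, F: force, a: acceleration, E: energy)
Dimensionally correct: p = mv, F = ma, E = ½mv²
Dimensionally incorrect: none
Ordered (correct first, then incorrect): p = mv, F = ma, E = ½mv²

- p = mv: LHS [L M T^-1], RHS [L M T^-1] → correct ✓
- F = ma: LHS [L M T^-2], RHS [L M T^-2] → correct ✓
- E = ½mv²: LHS [L^2 M T^-2], RHS [L^2 M T^-2] → correct ✓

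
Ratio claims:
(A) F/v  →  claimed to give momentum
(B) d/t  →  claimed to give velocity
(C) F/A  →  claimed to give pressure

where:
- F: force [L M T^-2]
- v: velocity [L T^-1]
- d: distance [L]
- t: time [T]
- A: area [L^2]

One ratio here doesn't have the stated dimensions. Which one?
(A) F/v does not give momentum

(A) F/v: [M T^-1] ≠ momentum [L M T^-1] ✗
(B) d/t: [L T^-1] = velocity [L T^-1] ✓
(C) F/A: [L^-1 M T^-2] = pressure [L^-1 M T^-2] ✓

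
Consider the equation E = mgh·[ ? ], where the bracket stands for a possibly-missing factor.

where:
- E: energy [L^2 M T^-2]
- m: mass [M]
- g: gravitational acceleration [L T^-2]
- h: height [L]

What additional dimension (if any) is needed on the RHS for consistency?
Nothing is missing — the bracketed factor must be dimensionless.

E has dimensions [L^2 M T^-2] and mgh already has dimensions [L^2 M T^-2], so E = mgh is dimensionally complete.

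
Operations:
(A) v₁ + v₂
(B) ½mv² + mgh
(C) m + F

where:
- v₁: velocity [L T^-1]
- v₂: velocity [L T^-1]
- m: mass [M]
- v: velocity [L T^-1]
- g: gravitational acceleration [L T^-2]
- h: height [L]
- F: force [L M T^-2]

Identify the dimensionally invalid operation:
(C) m + F

(A) v₁ + v₂: v₁ [L T^-1] and v₂ [L T^-1] — same dimensions ✓
(B) ½mv² + mgh: ½mv² [L^2 M T^-2] and mgh [L^2 M T^-2] — same dimensions ✓
(C) m + F: m [M] and F [L M T^-2] — different dimensions cannot be added/subtracted ✗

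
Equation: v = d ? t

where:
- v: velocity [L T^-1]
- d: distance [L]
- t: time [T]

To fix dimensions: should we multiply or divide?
division (÷): v = d ÷ t

v [L T^-1]; d [L]; t [T].
d × t → [L T] ✗
d ÷ t → [L T^-1] ✓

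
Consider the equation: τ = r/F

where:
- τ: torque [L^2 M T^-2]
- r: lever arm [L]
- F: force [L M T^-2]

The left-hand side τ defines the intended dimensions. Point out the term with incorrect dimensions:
The right-hand side term r/F

τ has dimensions [L^2 M T^-2], but r/F has dimensions [M^-1 T^2], so the term r/F is dimensionally wrong for τ.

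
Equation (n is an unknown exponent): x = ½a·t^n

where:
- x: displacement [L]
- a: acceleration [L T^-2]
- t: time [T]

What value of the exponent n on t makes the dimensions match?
n = 2

x has dimensions [L]; t has dimensions [T].
The rest of the RHS has dimensions [L T^-2], so t^n must supply [T^2].
With n = 2: ½a·t^2 has dimensions [L], matching the LHS ✓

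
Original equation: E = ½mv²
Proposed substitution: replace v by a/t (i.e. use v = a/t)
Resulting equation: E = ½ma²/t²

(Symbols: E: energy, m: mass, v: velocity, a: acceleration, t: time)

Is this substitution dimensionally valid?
No

[v] = [L T^-1] and [a/t] = [L T^-3]. These differ, so the substitution replaces a quantity by one of different dimensions and the result E = ½ma²/t² has LHS [L^2 M T^-2] vs RHS [L^2 M T^-6] — inconsistent.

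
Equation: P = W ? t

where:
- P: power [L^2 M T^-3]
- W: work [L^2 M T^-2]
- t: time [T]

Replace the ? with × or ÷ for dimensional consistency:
division (÷): P = W ÷ t

P [L^2 M T^-3]; W [L^2 M T^-2]; t [T].
W × t → [L^2 M T^-1] ✗
W ÷ t → [L^2 M T^-3] ✓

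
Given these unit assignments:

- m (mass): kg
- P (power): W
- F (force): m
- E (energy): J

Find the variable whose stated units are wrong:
F

The variable F (force) should have units N, not m.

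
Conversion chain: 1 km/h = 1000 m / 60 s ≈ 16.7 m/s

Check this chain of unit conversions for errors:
The chain is incorrect (it contains an error).

Incorrect: 1 h = 3600 s, not 60 s (1 km/h ≈ 0.278 m/s)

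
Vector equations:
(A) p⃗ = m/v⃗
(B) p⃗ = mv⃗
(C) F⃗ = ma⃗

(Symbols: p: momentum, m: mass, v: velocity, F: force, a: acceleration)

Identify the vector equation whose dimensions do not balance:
(A) p⃗ = m/v⃗

(A) p⃗ = m/v⃗: LHS [L M T^-1], RHS [L^-1 M T] ✗ — momentum is mass times velocity; should be mv⃗ (and division by a vector is undefined)
(B) p⃗ = mv⃗: LHS [L M T^-1], RHS [L M T^-1] ✓ — mass (scalar) times velocity (vector)
(C) F⃗ = ma⃗: LHS [L M T^-2], RHS [L M T^-2] ✓ — Force and acceleration are vectors, mass is a scalar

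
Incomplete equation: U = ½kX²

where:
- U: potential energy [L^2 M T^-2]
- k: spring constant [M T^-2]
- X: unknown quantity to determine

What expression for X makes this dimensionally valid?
X = x (displacement), dimensions [L]

U has dimensions [L^2 M T^-2]; the rest of the RHS (½k) has dimensions [M T^-2].
So X² must have dimensions [L^2], i.e. X has dimensions [L] — X = x (displacement).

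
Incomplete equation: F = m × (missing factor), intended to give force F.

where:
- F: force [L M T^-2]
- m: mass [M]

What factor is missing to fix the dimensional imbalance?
a (acceleration), dimensions [L T^-2]

F has dimensions [L M T^-2] and m has dimensions [M].
The missing factor must have dimensions [L M T^-2] / [M] = [L T^-2], i.e. acceleration (a).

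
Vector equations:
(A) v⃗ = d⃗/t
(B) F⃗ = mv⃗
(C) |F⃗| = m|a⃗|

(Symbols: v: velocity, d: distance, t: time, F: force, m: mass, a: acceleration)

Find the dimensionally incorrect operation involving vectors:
(B) F⃗ = mv⃗

(A) v⃗ = d⃗/t: LHS [L T^-1], RHS [L T^-1] ✓ — displacement (vector) divided by time (scalar)
(B) F⃗ = mv⃗: LHS [L M T^-2], RHS [L M T^-1] ✗ — mass times velocity is momentum, not force; should be ma⃗
(C) |F⃗| = m|a⃗|: LHS [L M T^-2], RHS [L M T^-2] ✓ — magnitudes of vectors are scalars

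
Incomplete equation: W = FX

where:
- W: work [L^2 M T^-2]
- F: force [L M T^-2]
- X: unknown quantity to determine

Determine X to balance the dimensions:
X = d (distance), dimensions [L]

W has dimensions [L^2 M T^-2]; the rest of the RHS (F) has dimensions [L M T^-2].
So X must have dimensions [L] — X = d (distance).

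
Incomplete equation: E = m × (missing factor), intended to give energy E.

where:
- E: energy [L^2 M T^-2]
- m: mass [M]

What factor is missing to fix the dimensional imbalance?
v² (velocity squared), dimensions [L^2 T^-2]

E has dimensions [L^2 M T^-2] and m has dimensions [M].
The missing factor must have dimensions [L^2 M T^-2] / [M] = [L^2 T^-2], i.e. velocity squared (v²).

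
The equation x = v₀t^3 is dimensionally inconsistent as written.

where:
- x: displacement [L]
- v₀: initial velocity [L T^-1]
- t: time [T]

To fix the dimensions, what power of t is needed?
The exponent of t should be 1: x = v₀t

The LHS x has dimensions [L]; t has dimensions [T].
As written, the RHS v₀t^3 (exponent 3 on t) has dimensions [L T^2], which does not match.
With exponent 1, the RHS v₀t has dimensions [L], matching the LHS.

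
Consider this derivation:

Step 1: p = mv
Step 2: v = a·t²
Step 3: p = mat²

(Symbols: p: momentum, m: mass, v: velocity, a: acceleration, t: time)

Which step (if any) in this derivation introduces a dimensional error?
Step 2

Step 1: p = mv → LHS [L M T^-1], RHS [L M T^-1] ✓
Step 2: v = a·t² → LHS [L T^-1], RHS [L] ✗

The first dimensional inconsistency appears in step 2: v = a·t²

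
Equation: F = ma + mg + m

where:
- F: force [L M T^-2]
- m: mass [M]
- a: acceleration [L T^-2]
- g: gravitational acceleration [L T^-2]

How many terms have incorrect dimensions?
1

LHS F: [L M T^-2]
- ma: [L M T^-2] ✓
- mg: [L M T^-2] ✓
- m: [M] ✗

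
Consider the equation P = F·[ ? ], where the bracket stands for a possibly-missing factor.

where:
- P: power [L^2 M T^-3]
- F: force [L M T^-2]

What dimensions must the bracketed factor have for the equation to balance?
[L T^-1] — velocity (e.g. v)

P has dimensions [L^2 M T^-3]; F has dimensions [L M T^-2].
The bracketed factor must supply [L^2 M T^-3] / [L M T^-2] = [L T^-1].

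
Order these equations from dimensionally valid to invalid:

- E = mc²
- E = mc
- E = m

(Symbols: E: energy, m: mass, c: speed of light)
Dimensionally correct: E = mc²
Dimensionally incorrect: E = mc, E = m
Ordered (correct first, then incorrect): E = mc², E = mc, E = m

- E = mc²: LHS [L^2 M T^-2], RHS [L^2 M T^-2] → correct ✓
- E = mc: LHS [L^2 M T^-2], RHS [L M T^-1] → incorrect ✗
- E = m: LHS [L^2 M T^-2], RHS [M] → incorrect ✗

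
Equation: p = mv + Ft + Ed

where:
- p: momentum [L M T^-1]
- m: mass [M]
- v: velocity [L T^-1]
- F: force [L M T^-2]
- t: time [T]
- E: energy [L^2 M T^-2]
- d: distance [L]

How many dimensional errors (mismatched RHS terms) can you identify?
1

LHS p: [L M T^-1]
- mv: [L M T^-1] ✓
- Ft: [L M T^-1] ✓
- Ed: [L^3 M T^-2] ✗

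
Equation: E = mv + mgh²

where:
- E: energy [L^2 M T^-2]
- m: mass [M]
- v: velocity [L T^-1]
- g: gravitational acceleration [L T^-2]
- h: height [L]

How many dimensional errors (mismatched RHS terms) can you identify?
2

LHS E: [L^2 M T^-2]
- mv: [L M T^-1] ✗
- mgh²: [L^3 M T^-2] ✗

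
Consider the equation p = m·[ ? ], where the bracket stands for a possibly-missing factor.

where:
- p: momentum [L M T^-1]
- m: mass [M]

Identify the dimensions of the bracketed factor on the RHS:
[L T^-1] — velocity (e.g. v)

p has dimensions [L M T^-1]; m has dimensions [M].
The bracketed factor must supply [L M T^-1] / [M] = [L T^-1].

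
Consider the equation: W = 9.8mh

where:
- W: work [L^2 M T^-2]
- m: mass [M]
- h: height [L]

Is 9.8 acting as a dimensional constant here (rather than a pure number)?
Yes

W has dimensions [L^2 M T^-2], while mh alone has dimensions [L M]. For the equation to balance, the factor 9.8 must carry dimensions [L T^-2] — it is a dimensional constant (a numerical value of a physical quantity with its units suppressed), not a pure number.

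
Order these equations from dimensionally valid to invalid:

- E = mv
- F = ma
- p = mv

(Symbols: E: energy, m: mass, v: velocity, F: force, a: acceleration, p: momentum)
Dimensionally correct: F = ma, p = mv
Dimensionally incorrect: E = mv
Ordered (correct first, then incorrect): F = ma, p = mv, E = mv

- E = mv: LHS [L^2 M T^-2], RHS [L M T^-1] → incorrect ✗
- F = ma: LHS [L M T^-2], RHS [L M T^-2] → correct ✓
- p = mv: LHS [L M T^-1], RHS [L M T^-1] → correct ✓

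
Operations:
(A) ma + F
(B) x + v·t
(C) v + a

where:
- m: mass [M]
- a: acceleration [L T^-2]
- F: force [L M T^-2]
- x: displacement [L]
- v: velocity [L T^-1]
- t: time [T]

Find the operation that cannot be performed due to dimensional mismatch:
(C) v + a

(A) ma + F: ma [L M T^-2] and F [L M T^-2] — same dimensions ✓
(B) x + v·t: x [L] and v·t [L] — same dimensions ✓
(C) v + a: v [L T^-1] and a [L T^-2] — different dimensions cannot be added/subtracted ✗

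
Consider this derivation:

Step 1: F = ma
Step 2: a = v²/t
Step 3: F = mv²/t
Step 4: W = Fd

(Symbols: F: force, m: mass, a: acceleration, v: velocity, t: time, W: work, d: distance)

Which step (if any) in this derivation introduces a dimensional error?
Step 2

Step 1: F = ma → LHS [L M T^-2], RHS [L M T^-2] ✓
Step 2: a = v²/t → LHS [L T^-2], RHS [L^2 T^-3] ✗

The first dimensional inconsistency appears in step 2: a = v²/t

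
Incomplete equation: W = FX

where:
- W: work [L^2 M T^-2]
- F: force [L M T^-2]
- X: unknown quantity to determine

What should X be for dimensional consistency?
X = d (distance), dimensions [L]

W has dimensions [L^2 M T^-2]; the rest of the RHS (F) has dimensions [L M T^-2].
So X must have dimensions [L] — X = d (distance).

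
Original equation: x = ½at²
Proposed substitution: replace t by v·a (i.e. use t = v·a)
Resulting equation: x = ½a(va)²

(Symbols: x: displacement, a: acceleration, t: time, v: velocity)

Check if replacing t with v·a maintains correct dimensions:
No

[t] = [T] and [v·a] = [L^2 T^-3]. These differ, so the substitution replaces a quantity by one of different dimensions and the result x = ½a(va)² has LHS [L] vs RHS [L^5 T^-8] — inconsistent.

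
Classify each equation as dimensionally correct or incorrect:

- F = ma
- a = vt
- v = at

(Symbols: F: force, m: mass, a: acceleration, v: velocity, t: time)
Dimensionally correct: F = ma, v = at
Dimensionally incorrect: a = vt
Ordered (correct first, then incorrect): F = ma, v = at, a = vt

- F = ma: LHS [L M T^-2], RHS [L M T^-2] → correct ✓
- a = vt: LHS [L T^-2], RHS [L] → incorrect ✗
- v = at: LHS [L T^-1], RHS [L T^-1] → correct ✓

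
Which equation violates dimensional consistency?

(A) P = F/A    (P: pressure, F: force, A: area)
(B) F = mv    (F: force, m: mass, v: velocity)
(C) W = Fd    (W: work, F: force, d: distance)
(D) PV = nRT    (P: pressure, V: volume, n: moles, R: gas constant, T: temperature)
(B) F = mv

The equation (B) F = mv is dimensionally incorrect.

LHS (F): [L M T^-2]
RHS (mv): [L M T^-1] ✗

The dimensions do not match. The other three equations balance.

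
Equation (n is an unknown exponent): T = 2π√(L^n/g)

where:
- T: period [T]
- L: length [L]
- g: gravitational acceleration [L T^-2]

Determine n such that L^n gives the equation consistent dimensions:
n = 1

T has dimensions [T]; L has dimensions [L].
With n = 1: 2π√(L^1/g) has dimensions [T], matching the LHS ✓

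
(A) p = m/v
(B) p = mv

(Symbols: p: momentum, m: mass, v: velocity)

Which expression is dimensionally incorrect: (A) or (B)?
(A)

(A) p = m/v: LHS [L M T^-1], RHS [L^-1 M T] ✗
(B) p = mv: LHS [L M T^-1], RHS [L M T^-1] ✓

Expression (A) p = m/v is dimensionally incorrect.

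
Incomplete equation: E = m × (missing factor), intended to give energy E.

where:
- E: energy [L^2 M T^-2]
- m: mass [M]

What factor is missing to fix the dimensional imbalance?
v² (velocity squared), dimensions [L^2 T^-2]

E has dimensions [L^2 M T^-2] and m has dimensions [M].
The missing factor must have dimensions [L^2 M T^-2] / [M] = [L^2 T^-2], i.e. velocity squared (v²).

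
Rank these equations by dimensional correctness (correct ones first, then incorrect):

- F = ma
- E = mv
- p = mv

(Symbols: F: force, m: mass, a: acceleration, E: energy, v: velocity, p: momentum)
Dimensionally correct: F = ma, p = mv
Dimensionally incorrect: E = mv
Ordered (correct first, then incorrect): F = ma, p = mv, E = mv

- F = ma: LHS [L M T^-2], RHS [L M T^-2] → correct ✓
- E = mv: LHS [L^2 M T^-2], RHS [L M T^-1] → incorrect ✗
- p = mv: LHS [L M T^-1], RHS [L M T^-1] → correct ✓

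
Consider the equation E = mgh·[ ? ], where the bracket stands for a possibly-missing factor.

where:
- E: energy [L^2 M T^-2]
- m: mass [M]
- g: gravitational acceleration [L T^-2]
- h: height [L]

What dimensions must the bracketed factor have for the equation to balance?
Nothing is missing — the bracketed factor must be dimensionless.

E has dimensions [L^2 M T^-2] and mgh already has dimensions [L^2 M T^-2], so E = mgh is dimensionally complete.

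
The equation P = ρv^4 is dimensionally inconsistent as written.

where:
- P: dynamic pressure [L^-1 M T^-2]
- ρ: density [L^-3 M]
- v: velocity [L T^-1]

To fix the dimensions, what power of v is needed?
The exponent of v should be 2: P = ρv^2

The LHS P has dimensions [L^-1 M T^-2]; v has dimensions [L T^-1].
As written, the RHS ρv^4 (exponent 4 on v) has dimensions [L M T^-4], which does not match.
With exponent 2, the RHS ρv^2 has dimensions [L^-1 M T^-2], matching the LHS.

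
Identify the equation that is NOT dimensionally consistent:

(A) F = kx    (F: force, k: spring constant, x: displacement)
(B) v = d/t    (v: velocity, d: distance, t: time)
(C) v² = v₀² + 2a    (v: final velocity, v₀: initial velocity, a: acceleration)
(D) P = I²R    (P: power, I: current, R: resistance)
(C) v² = v₀² + 2a

The equation (C) v² = v₀² + 2a is dimensionally incorrect.

LHS (v²): [L^2 T^-2]
RHS terms:
  - v₀²: [L^2 T^-2] ✓
  - 2a: [L T^-2] ✗ (does not match LHS)

The dimensions do not match. The other three equations balance.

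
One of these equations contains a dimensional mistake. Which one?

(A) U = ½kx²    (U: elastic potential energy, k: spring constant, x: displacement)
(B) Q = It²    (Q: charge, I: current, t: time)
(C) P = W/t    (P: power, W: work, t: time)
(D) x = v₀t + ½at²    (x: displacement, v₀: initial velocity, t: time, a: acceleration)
(B) Q = It²

The equation (B) Q = It² is dimensionally incorrect.

LHS (Q): [I T]
RHS (It²): [I T^2] ✗

The dimensions do not match. The other three equations balance.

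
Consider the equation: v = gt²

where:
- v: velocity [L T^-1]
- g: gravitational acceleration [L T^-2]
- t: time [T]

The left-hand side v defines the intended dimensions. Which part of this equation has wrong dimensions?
The right-hand side term gt²

v has dimensions [L T^-1], but gt² has dimensions [L], so the term gt² is dimensionally wrong for v.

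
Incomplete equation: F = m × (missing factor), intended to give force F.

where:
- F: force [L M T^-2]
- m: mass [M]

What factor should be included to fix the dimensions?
a (acceleration), dimensions [L T^-2]

F has dimensions [L M T^-2] and m has dimensions [M].
The missing factor must have dimensions [L M T^-2] / [M] = [L T^-2], i.e. acceleration (a).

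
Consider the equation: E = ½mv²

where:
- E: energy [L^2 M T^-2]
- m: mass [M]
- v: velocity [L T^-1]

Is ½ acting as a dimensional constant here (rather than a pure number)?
No

E has dimensions [L^2 M T^-2] and mv² already has dimensions [L^2 M T^-2], so the equation balances without ½ contributing any dimensions. ½ is a pure (dimensionless) number; changing or removing it would not affect dimensional consistency.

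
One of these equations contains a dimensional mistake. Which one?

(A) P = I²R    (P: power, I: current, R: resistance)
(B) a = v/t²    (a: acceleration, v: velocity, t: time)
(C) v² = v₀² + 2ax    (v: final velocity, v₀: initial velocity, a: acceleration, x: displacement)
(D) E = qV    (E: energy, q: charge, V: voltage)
(B) a = v/t²

The equation (B) a = v/t² is dimensionally incorrect.

LHS (a): [L T^-2]
RHS (v/t²): [L T^-3] ✗

The dimensions do not match. The other three equations balance.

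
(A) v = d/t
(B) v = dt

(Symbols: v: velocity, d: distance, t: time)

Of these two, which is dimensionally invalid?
(B)

(A) v = d/t: LHS [L T^-1], RHS [L T^-1] ✓
(B) v = dt: LHS [L T^-1], RHS [L T] ✗

Expression (B) v = dt is dimensionally incorrect.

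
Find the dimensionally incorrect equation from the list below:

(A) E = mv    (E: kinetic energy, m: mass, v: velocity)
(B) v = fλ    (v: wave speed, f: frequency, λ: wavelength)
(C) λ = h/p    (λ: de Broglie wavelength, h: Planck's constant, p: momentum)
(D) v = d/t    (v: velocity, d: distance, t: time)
(A) E = mv

The equation (A) E = mv is dimensionally incorrect.

LHS (E): [L^2 M T^-2]
RHS (mv): [L M T^-1] ✗

The dimensions do not match. The other three equations balance.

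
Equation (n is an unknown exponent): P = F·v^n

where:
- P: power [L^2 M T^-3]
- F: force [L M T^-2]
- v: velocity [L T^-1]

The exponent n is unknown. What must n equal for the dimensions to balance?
n = 1

P has dimensions [L^2 M T^-3]; v has dimensions [L T^-1].
The rest of the RHS has dimensions [L M T^-2], so v^n must supply [L T^-1].
With n = 1: F·v^1 has dimensions [L^2 M T^-3], matching the LHS ✓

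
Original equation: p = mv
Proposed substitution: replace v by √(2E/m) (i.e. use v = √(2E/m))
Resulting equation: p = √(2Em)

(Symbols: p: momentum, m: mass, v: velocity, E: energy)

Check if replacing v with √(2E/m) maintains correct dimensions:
Yes

[v] = [L T^-1] and [√(2E/m)] = [L T^-1]. These match, so the substitution replaces a quantity by one of the same dimensions and the result p = √(2Em) has LHS [L M T^-1] vs RHS [L M T^-1] — still consistent.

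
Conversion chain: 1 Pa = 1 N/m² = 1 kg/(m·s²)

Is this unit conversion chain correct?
The chain is correct (no errors).

Correct: Pascal is Newton per square meter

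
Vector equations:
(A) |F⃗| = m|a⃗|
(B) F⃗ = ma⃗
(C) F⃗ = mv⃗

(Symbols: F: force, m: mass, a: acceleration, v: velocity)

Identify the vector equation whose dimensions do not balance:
(C) F⃗ = mv⃗

(A) |F⃗| = m|a⃗|: LHS [L M T^-2], RHS [L M T^-2] ✓ — magnitudes of vectors are scalars
(B) F⃗ = ma⃗: LHS [L M T^-2], RHS [L M T^-2] ✓ — Force and acceleration are vectors, mass is a scalar
(C) F⃗ = mv⃗: LHS [L M T^-2], RHS [L M T^-1] ✗ — mass times velocity is momentum, not force; should be ma⃗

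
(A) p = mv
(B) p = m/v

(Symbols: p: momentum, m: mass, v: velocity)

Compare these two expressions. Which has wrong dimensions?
(B)

(A) p = mv: LHS [L M T^-1], RHS [L M T^-1] ✓
(B) p = m/v: LHS [L M T^-1], RHS [L^-1 M T] ✗

Expression (B) p = m/v is dimensionally incorrect.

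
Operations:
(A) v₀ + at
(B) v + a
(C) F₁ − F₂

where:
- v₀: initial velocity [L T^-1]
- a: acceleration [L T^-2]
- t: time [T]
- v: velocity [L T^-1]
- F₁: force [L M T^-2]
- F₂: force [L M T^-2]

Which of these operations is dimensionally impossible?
(B) v + a

(A) v₀ + at: v₀ [L T^-1] and at [L T^-1] — same dimensions ✓
(B) v + a: v [L T^-1] and a [L T^-2] — different dimensions cannot be added/subtracted ✗
(C) F₁ − F₂: F₁ [L M T^-2] and F₂ [L M T^-2] — same dimensions ✓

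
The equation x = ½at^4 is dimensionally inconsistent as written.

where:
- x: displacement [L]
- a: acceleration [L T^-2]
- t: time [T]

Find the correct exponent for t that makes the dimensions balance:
The exponent of t should be 2: x = ½at^2

The LHS x has dimensions [L]; t has dimensions [T].
As written, the RHS ½at^4 (exponent 4 on t) has dimensions [L T^2], which does not match.
With exponent 2, the RHS ½at^2 has dimensions [L], matching the LHS.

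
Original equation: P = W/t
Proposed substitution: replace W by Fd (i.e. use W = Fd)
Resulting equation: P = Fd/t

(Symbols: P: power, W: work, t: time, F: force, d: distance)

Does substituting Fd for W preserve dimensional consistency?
Yes

[W] = [L^2 M T^-2] and [Fd] = [L^2 M T^-2]. These match, so the substitution replaces a quantity by one of the same dimensions and the result P = Fd/t has LHS [L^2 M T^-3] vs RHS [L^2 M T^-3] — still consistent.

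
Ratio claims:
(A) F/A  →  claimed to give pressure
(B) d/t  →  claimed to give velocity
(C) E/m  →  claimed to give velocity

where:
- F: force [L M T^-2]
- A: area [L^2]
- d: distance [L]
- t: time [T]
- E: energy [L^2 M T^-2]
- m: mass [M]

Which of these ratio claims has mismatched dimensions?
(C) E/m does not give velocity

(A) F/A: [L^-1 M T^-2] = pressure [L^-1 M T^-2] ✓
(B) d/t: [L T^-1] = velocity [L T^-1] ✓
(C) E/m: [L^2 T^-2] ≠ velocity [L T^-1] ✗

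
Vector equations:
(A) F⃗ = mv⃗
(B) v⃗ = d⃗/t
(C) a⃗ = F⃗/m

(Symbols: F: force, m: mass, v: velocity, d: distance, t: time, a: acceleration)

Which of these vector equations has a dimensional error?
(A) F⃗ = mv⃗

(A) F⃗ = mv⃗: LHS [L M T^-2], RHS [L M T^-1] ✗ — mass times velocity is momentum, not force; should be ma⃗
(B) v⃗ = d⃗/t: LHS [L T^-1], RHS [L T^-1] ✓ — displacement (vector) divided by time (scalar)
(C) a⃗ = F⃗/m: LHS [L T^-2], RHS [L T^-2] ✓ — force (vector) divided by mass (scalar)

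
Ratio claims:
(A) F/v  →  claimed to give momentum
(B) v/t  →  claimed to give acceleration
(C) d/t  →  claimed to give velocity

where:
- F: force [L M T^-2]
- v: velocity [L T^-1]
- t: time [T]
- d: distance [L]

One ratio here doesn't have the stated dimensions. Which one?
(A) F/v does not give momentum

(A) F/v: [M T^-1] ≠ momentum [L M T^-1] ✗
(B) v/t: [L T^-2] = acceleration [L T^-2] ✓
(C) d/t: [L T^-1] = velocity [L T^-1] ✓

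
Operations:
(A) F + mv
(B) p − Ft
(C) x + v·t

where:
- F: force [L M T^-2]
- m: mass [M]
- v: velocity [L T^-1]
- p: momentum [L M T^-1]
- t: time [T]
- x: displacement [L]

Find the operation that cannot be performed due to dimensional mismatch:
(A) F + mv

(A) F + mv: F [L M T^-2] and mv [L M T^-1] — different dimensions cannot be added/subtracted ✗
(B) p − Ft: p [L M T^-1] and Ft [L M T^-1] — same dimensions ✓
(C) x + v·t: x [L] and v·t [L] — same dimensions ✓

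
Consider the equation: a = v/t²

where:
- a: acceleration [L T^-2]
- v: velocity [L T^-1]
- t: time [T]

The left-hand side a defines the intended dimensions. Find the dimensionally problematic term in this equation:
The right-hand side term v/t²

a has dimensions [L T^-2], but v/t² has dimensions [L T^-3], so the term v/t² is dimensionally wrong for a.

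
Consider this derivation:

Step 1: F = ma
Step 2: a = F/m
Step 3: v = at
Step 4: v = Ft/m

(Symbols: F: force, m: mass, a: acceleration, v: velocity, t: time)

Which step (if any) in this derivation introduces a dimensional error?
No step introduces an error — all steps are dimensionally consistent.

Step 1: F = ma → LHS [L M T^-2], RHS [L M T^-2] ✓
Step 2: a = F/m → LHS [L T^-2], RHS [L T^-2] ✓
Step 3: v = at → LHS [L T^-1], RHS [L T^-1] ✓
Step 4: v = Ft/m → LHS [L T^-1], RHS [L T^-1] ✓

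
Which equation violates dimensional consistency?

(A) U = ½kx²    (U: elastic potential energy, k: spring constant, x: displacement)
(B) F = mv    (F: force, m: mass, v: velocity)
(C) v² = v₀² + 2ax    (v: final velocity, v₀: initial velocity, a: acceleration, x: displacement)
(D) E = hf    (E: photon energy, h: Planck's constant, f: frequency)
(B) F = mv

The equation (B) F = mv is dimensionally incorrect.

LHS (F): [L M T^-2]
RHS (mv): [L M T^-1] ✗

The dimensions do not match. The other three equations balance.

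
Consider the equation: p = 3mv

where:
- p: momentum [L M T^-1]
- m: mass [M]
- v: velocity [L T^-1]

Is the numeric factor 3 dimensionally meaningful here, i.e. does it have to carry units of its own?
No

p has dimensions [L M T^-1] and mv already has dimensions [L M T^-1], so the equation balances without 3 contributing any dimensions. 3 is a pure (dimensionless) number; changing or removing it would not affect dimensional consistency.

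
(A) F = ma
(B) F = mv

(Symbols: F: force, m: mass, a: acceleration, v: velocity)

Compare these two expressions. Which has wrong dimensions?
(B)

(A) F = ma: LHS [L M T^-2], RHS [L M T^-2] ✓
(B) F = mv: LHS [L M T^-2], RHS [L M T^-1] ✗

Expression (B) F = mv is dimensionally incorrect.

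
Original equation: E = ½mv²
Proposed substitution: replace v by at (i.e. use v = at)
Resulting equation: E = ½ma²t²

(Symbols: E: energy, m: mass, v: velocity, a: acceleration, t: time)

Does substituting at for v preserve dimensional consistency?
Yes

[v] = [L T^-1] and [at] = [L T^-1]. These match, so the substitution replaces a quantity by one of the same dimensions and the result E = ½ma²t² has LHS [L^2 M T^-2] vs RHS [L^2 M T^-2] — still consistent.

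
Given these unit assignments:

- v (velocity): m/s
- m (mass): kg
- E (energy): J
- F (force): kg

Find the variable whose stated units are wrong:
F

The variable F (force) should have units N, not kg.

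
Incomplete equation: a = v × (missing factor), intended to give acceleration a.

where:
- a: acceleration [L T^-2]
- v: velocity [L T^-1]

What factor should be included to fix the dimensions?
1/t (inverse time), dimensions [T^-1]

a has dimensions [L T^-2] and v has dimensions [L T^-1].
The missing factor must have dimensions [L T^-2] / [L T^-1] = [T^-1], i.e. inverse time (1/t).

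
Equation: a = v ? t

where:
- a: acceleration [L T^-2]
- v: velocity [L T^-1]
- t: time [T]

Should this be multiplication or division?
division (÷): a = v ÷ t

a [L T^-2]; v [L T^-1]; t [T].
v × t → [L] ✗
v ÷ t → [L T^-2] ✓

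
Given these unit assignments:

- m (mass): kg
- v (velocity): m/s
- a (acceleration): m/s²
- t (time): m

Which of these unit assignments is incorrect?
t

The variable t (time) should have units s, not m.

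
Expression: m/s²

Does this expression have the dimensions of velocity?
No

The expression m/s² has dimensions [L T^-2], but velocity has dimensions [L T^-1].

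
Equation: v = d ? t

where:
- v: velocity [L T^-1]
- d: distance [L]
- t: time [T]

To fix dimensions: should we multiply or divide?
division (÷): v = d ÷ t

v [L T^-1]; d [L]; t [T].
d × t → [L T] ✗
d ÷ t → [L T^-1] ✓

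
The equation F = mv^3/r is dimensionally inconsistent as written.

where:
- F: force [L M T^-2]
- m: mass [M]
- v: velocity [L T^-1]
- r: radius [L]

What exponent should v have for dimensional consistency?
The exponent of v should be 2: F = mv^2/r

The LHS F has dimensions [L M T^-2]; v has dimensions [L T^-1].
As written, the RHS mv^3/r (exponent 3 on v) has dimensions [L^2 M T^-3], which does not match.
With exponent 2, the RHS mv^2/r has dimensions [L M T^-2], matching the LHS.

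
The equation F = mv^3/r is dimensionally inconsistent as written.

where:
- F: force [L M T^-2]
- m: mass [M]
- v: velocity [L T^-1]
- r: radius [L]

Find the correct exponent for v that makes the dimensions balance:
The exponent of v should be 2: F = mv^2/r

The LHS F has dimensions [L M T^-2]; v has dimensions [L T^-1].
As written, the RHS mv^3/r (exponent 3 on v) has dimensions [L^2 M T^-3], which does not match.
With exponent 2, the RHS mv^2/r has dimensions [L M T^-2], matching the LHS.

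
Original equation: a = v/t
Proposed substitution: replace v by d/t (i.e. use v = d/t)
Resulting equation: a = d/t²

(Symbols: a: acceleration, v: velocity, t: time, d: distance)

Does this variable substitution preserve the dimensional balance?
Yes

[v] = [L T^-1] and [d/t] = [L T^-1]. These match, so the substitution replaces a quantity by one of the same dimensions and the result a = d/t² has LHS [L T^-2] vs RHS [L T^-2] — still consistent.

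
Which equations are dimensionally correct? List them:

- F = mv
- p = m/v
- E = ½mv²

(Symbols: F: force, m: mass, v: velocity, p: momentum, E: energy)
Dimensionally correct: E = ½mv²
Dimensionally incorrect: F = mv, p = m/v
Ordered (correct first, then incorrect): E = ½mv², F = mv, p = m/v

- F = mv: LHS [L M T^-2], RHS [L M T^-1] → incorrect ✗
- p = m/v: LHS [L M T^-1], RHS [L^-1 M T] → incorrect ✗
- E = ½mv²: LHS [L^2 M T^-2], RHS [L^2 M T^-2] → correct ✓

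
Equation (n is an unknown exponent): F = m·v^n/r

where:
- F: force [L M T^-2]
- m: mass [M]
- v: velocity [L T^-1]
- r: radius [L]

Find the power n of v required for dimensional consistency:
n = 2

F has dimensions [L M T^-2]; v has dimensions [L T^-1].
The rest of the RHS has dimensions [L^-1 M], so v^n must supply [L^2 T^-2].
With n = 2: m·v^2/r has dimensions [L M T^-2], matching the LHS ✓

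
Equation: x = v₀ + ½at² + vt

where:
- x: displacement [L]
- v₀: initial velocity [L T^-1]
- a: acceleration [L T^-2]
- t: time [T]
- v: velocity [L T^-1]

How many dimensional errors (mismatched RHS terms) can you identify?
1

LHS x: [L]
- v₀: [L T^-1] ✗
- ½at²: [L] ✓
- vt: [L] ✓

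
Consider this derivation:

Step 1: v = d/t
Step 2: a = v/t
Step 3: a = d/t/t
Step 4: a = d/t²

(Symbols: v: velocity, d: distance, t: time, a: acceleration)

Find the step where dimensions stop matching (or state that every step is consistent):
No step introduces an error — all steps are dimensionally consistent.

Step 1: v = d/t → LHS [L T^-1], RHS [L T^-1] ✓
Step 2: a = v/t → LHS [L T^-2], RHS [L T^-2] ✓
Step 3: a = d/t/t → LHS [L T^-2], RHS [L T^-2] ✓
Step 4: a = d/t² → LHS [L T^-2], RHS [L T^-2] ✓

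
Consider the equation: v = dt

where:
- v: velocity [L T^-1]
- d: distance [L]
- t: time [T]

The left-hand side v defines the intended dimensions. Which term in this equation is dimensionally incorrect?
The right-hand side term dt

v has dimensions [L T^-1], but dt has dimensions [L T], so the term dt is dimensionally wrong for v.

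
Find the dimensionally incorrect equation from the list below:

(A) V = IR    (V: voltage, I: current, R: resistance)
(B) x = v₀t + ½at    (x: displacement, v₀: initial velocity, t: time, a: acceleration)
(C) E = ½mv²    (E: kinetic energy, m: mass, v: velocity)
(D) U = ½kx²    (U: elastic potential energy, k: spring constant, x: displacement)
(B) x = v₀t + ½at

The equation (B) x = v₀t + ½at is dimensionally incorrect.

LHS (x): [L]
RHS terms:
  - v₀t: [L] ✓
  - ½at: [L T^-1] ✗ (does not match LHS)

The dimensions do not match. The other three equations balance.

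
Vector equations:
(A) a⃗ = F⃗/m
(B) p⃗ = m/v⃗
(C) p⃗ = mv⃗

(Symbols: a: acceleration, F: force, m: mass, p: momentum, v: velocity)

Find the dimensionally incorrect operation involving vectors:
(B) p⃗ = m/v⃗

(A) a⃗ = F⃗/m: LHS [L T^-2], RHS [L T^-2] ✓ — force (vector) divided by mass (scalar)
(B) p⃗ = m/v⃗: LHS [L M T^-1], RHS [L^-1 M T] ✗ — momentum is mass times velocity; should be mv⃗ (and division by a vector is undefined)
(C) p⃗ = mv⃗: LHS [L M T^-1], RHS [L M T^-1] ✓ — mass (scalar) times velocity (vector)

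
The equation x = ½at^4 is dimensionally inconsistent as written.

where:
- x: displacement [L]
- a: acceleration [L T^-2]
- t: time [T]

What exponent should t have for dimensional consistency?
The exponent of t should be 2: x = ½at^2

The LHS x has dimensions [L]; t has dimensions [T].
As written, the RHS ½at^4 (exponent 4 on t) has dimensions [L T^2], which does not match.
With exponent 2, the RHS ½at^2 has dimensions [L], matching the LHS.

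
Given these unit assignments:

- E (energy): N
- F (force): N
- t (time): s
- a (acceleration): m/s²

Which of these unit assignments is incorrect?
E

The variable E (energy) should have units J, not N.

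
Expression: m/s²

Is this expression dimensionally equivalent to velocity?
No

The expression m/s² has dimensions [L T^-2], but velocity has dimensions [L T^-1].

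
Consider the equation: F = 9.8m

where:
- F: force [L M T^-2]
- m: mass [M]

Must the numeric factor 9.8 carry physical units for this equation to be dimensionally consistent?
Yes

F has dimensions [L M T^-2], while m alone has dimensions [M]. For the equation to balance, the factor 9.8 must carry dimensions [L T^-2] — it is a dimensional constant (a numerical value of a physical quantity with its units suppressed), not a pure number.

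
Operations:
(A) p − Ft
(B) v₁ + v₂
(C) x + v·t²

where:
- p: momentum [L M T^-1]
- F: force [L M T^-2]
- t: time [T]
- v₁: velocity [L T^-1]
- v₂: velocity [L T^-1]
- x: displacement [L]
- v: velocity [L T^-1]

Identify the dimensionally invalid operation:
(C) x + v·t²

(A) p − Ft: p [L M T^-1] and Ft [L M T^-1] — same dimensions ✓
(B) v₁ + v₂: v₁ [L T^-1] and v₂ [L T^-1] — same dimensions ✓
(C) x + v·t²: x [L] and v·t² [L T] — different dimensions cannot be added/subtracted ✗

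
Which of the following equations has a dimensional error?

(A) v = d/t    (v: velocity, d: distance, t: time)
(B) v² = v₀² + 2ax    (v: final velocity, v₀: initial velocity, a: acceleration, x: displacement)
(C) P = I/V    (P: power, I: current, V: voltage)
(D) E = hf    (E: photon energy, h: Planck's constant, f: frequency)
(C) P = I/V

The equation (C) P = I/V is dimensionally incorrect.

LHS (P): [L^2 M T^-3]
RHS (I/V): [I^2 L^-2 M^-1 T^3] ✗

The dimensions do not match. The other three equations balance.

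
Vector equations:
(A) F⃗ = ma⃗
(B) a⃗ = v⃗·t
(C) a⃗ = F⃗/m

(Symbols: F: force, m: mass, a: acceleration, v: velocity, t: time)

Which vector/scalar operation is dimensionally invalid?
(B) a⃗ = v⃗·t

(A) F⃗ = ma⃗: LHS [L M T^-2], RHS [L M T^-2] ✓ — Force and acceleration are vectors, mass is a scalar
(B) a⃗ = v⃗·t: LHS [L T^-2], RHS [L] ✗ — acceleration is velocity per time; should be v⃗/t
(C) a⃗ = F⃗/m: LHS [L T^-2], RHS [L T^-2] ✓ — force (vector) divided by mass (scalar)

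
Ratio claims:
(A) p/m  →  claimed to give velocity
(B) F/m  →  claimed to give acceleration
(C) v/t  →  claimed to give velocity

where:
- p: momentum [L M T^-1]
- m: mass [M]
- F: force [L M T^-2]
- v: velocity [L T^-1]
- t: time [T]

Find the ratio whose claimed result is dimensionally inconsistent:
(C) v/t does not give velocity

(A) p/m: [L T^-1] = velocity [L T^-1] ✓
(B) F/m: [L T^-2] = acceleration [L T^-2] ✓
(C) v/t: [L T^-2] ≠ velocity [L T^-1] ✗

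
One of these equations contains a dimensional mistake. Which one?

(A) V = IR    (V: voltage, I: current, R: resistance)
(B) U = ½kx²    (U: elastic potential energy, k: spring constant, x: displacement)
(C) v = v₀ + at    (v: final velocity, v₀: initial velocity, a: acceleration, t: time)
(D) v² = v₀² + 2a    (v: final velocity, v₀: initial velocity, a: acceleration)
(D) v² = v₀² + 2a

The equation (D) v² = v₀² + 2a is dimensionally incorrect.

LHS (v²): [L^2 T^-2]
RHS terms:
  - v₀²: [L^2 T^-2] ✓
  - 2a: [L T^-2] ✗ (does not match LHS)

The dimensions do not match. The other three equations balance.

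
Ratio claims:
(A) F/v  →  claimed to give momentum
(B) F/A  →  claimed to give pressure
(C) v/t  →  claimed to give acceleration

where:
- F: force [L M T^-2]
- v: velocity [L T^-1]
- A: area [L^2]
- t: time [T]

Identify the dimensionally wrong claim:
(A) F/v does not give momentum

(A) F/v: [M T^-1] ≠ momentum [L M T^-1] ✗
(B) F/A: [L^-1 M T^-2] = pressure [L^-1 M T^-2] ✓
(C) v/t: [L T^-2] = acceleration [L T^-2] ✓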